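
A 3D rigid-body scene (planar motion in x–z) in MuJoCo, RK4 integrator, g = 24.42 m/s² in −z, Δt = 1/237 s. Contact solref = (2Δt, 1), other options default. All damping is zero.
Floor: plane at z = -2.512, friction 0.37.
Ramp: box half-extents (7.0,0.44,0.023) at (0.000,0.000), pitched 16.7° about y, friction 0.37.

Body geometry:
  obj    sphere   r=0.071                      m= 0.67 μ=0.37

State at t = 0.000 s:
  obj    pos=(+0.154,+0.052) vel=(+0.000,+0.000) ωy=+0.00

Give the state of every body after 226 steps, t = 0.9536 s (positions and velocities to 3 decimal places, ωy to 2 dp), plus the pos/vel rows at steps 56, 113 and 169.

State at t = 0.9536 s:
  obj    pos=(+2.337,-0.603) vel=(+4.578,-1.374) ωy=+67.31

Key-timestep trajectory:
   step    t(s)  obj.x    obj.z    obj.vx   obj.vz 
     56  0.2363   +0.288  +0.012  +1.135  -0.340
    113  0.4768   +0.700  -0.112  +2.289  -0.687
    169  0.7131   +1.375  -0.314  +3.424  -1.027


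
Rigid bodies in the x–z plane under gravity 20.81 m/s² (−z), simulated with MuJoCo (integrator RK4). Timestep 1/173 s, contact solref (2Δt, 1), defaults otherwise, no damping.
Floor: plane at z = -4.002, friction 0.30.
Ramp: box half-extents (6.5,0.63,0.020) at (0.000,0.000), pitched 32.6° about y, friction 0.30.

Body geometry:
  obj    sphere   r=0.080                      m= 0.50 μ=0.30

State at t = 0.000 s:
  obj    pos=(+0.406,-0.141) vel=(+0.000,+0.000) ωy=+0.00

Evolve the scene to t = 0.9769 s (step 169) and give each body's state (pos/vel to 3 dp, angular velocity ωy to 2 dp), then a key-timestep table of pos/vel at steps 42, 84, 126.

State at t = 0.9769 s:
  obj    pos=(+3.626,-2.200) vel=(+6.591,-4.215) ωy=+97.77

Key-timestep trajectory:
   step    t(s)  obj.x    obj.z    obj.vx   obj.vz 
     42  0.2428   +0.605  -0.268  +1.639  -1.048
     84  0.4855   +1.202  -0.650  +3.276  -2.095
    126  0.7283   +2.196  -1.286  +4.914  -3.143


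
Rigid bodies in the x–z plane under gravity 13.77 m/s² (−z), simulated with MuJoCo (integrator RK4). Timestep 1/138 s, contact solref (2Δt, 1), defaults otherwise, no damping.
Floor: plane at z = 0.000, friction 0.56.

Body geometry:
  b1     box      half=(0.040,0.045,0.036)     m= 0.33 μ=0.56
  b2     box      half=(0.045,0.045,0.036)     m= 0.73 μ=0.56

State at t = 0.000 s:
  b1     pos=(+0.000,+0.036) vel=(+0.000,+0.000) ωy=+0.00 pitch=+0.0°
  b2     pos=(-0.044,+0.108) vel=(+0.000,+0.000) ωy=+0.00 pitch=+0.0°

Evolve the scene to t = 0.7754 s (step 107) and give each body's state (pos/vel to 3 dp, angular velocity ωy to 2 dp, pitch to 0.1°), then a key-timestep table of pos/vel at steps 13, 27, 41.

State at t = 0.7754 s:
  b1     pos=(+0.000,+0.036) vel=(+0.000,+0.000) ωy=+0.00 pitch=+0.0°
  b2     pos=(-0.090,+0.045) vel=(+0.000,+0.000) ωy=+0.00 pitch=-90.0°

Key-timestep trajectory:
   step    t(s)  b1.x    b1.z    b1.vx   b1.vz   b2.x    b2.z    b2.vx   b2.vz 
     13  0.0942   +0.000  +0.036  +0.001  +0.001   -0.048  +0.107  -0.099  -0.021
     27  0.1957   +0.000  +0.036  +0.001  +0.000   -0.069  +0.094  -0.302  -0.376
     41  0.2971   +0.000  +0.036  +0.000  +0.000   -0.092  +0.043  +0.069  +0.110


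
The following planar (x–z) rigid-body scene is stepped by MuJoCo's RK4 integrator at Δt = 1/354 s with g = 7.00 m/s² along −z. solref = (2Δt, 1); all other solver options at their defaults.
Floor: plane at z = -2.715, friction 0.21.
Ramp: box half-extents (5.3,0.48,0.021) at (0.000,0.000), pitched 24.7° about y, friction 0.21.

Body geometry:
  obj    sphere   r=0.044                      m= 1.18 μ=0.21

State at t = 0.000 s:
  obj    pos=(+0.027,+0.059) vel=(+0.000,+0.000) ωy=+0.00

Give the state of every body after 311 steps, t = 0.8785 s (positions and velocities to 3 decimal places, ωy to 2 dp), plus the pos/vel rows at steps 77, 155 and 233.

State at t = 0.8785 s:
  obj    pos=(+0.760,-0.278) vel=(+1.668,-0.767) ωy=+41.71

Key-timestep trajectory:
   step    t(s)  obj.x    obj.z    obj.vx   obj.vz 
     77  0.2175   +0.072  +0.038  +0.413  -0.190
    155  0.4379   +0.209  -0.025  +0.831  -0.382
    233  0.6582   +0.438  -0.130  +1.249  -0.575


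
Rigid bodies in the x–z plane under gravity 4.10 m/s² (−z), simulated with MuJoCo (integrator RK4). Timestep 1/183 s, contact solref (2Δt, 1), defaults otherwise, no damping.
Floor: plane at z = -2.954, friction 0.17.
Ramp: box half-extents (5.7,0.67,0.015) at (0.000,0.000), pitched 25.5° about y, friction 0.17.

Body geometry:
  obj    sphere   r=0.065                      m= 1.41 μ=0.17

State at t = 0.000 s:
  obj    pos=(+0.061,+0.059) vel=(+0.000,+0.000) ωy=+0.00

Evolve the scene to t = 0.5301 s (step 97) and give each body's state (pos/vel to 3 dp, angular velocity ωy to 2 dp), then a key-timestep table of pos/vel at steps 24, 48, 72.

State at t = 0.5301 s:
  obj    pos=(+0.221,-0.017) vel=(+0.603,-0.288) ωy=+10.28

Key-timestep trajectory:
   step    t(s)  obj.x    obj.z    obj.vx   obj.vz 
     24  0.1311   +0.071  +0.055  +0.149  -0.071
     48  0.2623   +0.100  +0.041  +0.299  -0.142
     72  0.3934   +0.149  +0.017  +0.448  -0.214


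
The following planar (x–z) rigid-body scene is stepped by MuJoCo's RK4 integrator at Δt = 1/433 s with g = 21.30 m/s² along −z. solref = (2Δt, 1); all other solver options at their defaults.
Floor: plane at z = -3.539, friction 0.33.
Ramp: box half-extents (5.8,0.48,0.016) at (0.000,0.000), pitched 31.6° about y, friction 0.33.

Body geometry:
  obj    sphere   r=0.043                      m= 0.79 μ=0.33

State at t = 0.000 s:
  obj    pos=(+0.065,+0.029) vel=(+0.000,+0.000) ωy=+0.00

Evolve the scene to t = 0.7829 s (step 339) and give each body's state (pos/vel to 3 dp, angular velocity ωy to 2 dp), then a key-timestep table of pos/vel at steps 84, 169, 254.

State at t = 0.7829 s:
  obj    pos=(+2.146,-1.251) vel=(+5.316,-3.270) ωy=+145.13

Key-timestep trajectory:
   step    t(s)  obj.x    obj.z    obj.vx   obj.vz 
     84  0.1940   +0.193  -0.049  +1.317  -0.810
    169  0.3903   +0.582  -0.289  +2.650  -1.630
    254  0.5866   +1.233  -0.690  +3.983  -2.450


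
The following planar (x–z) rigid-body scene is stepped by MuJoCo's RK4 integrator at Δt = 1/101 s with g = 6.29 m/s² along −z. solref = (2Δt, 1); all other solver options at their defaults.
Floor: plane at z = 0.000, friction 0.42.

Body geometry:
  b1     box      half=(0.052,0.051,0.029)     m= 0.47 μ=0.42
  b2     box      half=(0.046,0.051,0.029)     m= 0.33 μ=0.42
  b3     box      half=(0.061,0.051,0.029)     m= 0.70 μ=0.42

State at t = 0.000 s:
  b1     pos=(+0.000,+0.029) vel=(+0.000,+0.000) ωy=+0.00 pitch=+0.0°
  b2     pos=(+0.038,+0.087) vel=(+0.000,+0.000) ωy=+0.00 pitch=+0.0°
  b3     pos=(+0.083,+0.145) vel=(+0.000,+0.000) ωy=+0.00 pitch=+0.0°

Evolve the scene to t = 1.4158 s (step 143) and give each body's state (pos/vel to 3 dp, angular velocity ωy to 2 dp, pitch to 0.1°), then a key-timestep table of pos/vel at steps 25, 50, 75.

State at t = 1.4158 s:
  b1     pos=(+0.000,+0.029) vel=(+0.000,+0.000) ωy=+0.00 pitch=+0.0°
  b2     pos=(+0.099,+0.046) vel=(+0.000,+0.000) ωy=+0.00 pitch=+90.0°
  b3     pos=(+0.280,+0.029) vel=(+0.000,+0.000) ωy=+0.00 pitch=+180.0°

Key-timestep trajectory:
   step    t(s)  b1.x    b1.z    b1.vx   b1.vz   b2.x    b2.z    b2.vx   b2.vz   b3.x    b3.z    b3.vx   b3.vz 
     25  0.2475   +0.000  +0.029  +0.000  +0.000   +0.055  +0.090  +0.180  -0.023   +0.125  +0.115  +0.338  -0.409
     50  0.4950   +0.000  +0.029  +0.000  +0.000   +0.103  +0.048  +0.009  -0.024   +0.201  +0.066  +0.186  +0.060
     75  0.7426   +0.000  +0.029  +0.000  +0.000   +0.099  +0.046  -0.001  +0.000   +0.249  +0.058  +0.295  -0.167


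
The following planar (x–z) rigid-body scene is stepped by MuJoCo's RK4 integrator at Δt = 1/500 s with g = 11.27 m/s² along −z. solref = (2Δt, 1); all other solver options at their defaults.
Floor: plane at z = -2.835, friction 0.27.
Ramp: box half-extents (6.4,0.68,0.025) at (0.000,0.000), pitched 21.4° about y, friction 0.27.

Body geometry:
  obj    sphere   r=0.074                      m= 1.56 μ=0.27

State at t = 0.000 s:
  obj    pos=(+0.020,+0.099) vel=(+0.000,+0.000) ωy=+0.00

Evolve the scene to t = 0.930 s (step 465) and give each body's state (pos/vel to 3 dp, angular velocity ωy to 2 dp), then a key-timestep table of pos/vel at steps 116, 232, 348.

State at t = 0.930 s:
  obj    pos=(+1.203,-0.365) vel=(+2.543,-0.997) ωy=+36.91

Key-timestep trajectory:
   step    t(s)  obj.x    obj.z    obj.vx   obj.vz 
    116  0.2320   +0.094  +0.070  +0.635  -0.249
    232  0.4640   +0.314  -0.017  +1.269  -0.497
    348  0.6960   +0.682  -0.161  +1.903  -0.746


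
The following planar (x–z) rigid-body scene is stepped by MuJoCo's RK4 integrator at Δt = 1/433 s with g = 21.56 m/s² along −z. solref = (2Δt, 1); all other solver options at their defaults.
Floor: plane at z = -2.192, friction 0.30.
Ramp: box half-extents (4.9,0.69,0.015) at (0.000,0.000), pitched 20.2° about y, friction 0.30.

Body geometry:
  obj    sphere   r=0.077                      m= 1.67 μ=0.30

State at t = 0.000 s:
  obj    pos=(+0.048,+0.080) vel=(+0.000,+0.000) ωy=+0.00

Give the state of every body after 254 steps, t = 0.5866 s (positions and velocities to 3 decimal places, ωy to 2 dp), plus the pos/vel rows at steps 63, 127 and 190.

State at t = 0.5866 s:
  obj    pos=(+0.907,-0.236) vel=(+2.928,-1.077) ωy=+40.51

Key-timestep trajectory:
   step    t(s)  obj.x    obj.z    obj.vx   obj.vz 
     63  0.1455   +0.101  +0.061  +0.726  -0.267
    127  0.2933   +0.263  +0.001  +1.464  -0.539
    190  0.4388   +0.529  -0.096  +2.190  -0.806


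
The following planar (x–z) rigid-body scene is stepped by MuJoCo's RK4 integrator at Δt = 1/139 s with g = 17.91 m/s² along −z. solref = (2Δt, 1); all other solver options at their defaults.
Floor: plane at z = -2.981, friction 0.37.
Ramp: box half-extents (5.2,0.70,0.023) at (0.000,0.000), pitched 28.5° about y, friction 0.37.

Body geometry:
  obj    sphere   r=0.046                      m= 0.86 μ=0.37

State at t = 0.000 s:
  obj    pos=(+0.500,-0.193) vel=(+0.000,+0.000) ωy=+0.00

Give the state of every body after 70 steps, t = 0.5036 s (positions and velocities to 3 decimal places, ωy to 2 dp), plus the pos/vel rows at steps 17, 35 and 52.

State at t = 0.5036 s:
  obj    pos=(+1.180,-0.562) vel=(+2.702,-1.467) ωy=+66.80

Key-timestep trajectory:
   step    t(s)  obj.x    obj.z    obj.vx   obj.vz 
     17  0.1223   +0.540  -0.215  +0.657  -0.356
     35  0.2518   +0.670  -0.285  +1.351  -0.734
     52  0.3741   +0.876  -0.397  +2.007  -1.090


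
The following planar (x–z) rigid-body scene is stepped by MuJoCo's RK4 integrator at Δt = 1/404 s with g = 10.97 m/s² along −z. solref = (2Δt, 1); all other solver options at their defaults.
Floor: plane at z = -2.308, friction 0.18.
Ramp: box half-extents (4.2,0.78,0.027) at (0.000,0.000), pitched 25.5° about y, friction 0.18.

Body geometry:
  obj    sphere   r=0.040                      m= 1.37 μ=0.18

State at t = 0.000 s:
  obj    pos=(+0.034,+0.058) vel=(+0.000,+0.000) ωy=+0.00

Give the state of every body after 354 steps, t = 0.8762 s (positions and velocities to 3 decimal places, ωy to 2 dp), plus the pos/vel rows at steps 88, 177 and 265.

State at t = 0.8762 s:
  obj    pos=(+1.203,-0.500) vel=(+2.668,-1.273) ωy=+73.89

Key-timestep trajectory:
   step    t(s)  obj.x    obj.z    obj.vx   obj.vz 
     88  0.2178   +0.106  +0.024  +0.663  -0.316
    177  0.4381   +0.326  -0.081  +1.334  -0.636
    265  0.6559   +0.689  -0.254  +1.997  -0.953


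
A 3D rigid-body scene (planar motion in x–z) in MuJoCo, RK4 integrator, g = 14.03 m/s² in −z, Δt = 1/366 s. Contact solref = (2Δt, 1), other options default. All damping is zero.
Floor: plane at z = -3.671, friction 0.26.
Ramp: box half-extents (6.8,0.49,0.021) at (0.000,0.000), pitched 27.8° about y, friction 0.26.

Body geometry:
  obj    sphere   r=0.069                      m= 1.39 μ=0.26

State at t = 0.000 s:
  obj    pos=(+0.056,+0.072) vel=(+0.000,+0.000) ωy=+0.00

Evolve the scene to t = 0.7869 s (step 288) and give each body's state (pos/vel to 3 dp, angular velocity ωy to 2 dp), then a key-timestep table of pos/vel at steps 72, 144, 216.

State at t = 0.7869 s:
  obj    pos=(+1.336,-0.603) vel=(+3.253,-1.715) ωy=+53.29

Key-timestep trajectory:
   step    t(s)  obj.x    obj.z    obj.vx   obj.vz 
     72  0.1967   +0.136  +0.030  +0.813  -0.429
    144  0.3934   +0.376  -0.097  +1.627  -0.858
    216  0.5902   +0.776  -0.307  +2.440  -1.287


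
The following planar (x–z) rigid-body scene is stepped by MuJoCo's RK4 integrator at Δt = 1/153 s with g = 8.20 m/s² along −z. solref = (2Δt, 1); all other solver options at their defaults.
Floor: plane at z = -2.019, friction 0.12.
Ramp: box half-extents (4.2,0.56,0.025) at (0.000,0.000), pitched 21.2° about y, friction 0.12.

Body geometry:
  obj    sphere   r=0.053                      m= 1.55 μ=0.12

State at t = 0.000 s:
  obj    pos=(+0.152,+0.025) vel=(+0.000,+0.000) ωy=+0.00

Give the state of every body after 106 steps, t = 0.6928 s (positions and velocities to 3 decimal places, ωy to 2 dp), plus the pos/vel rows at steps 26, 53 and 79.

State at t = 0.6928 s:
  obj    pos=(+0.626,-0.159) vel=(+1.368,-0.531) ωy=+27.67

Key-timestep trajectory:
   step    t(s)  obj.x    obj.z    obj.vx   obj.vz 
     26  0.1699   +0.181  +0.014  +0.336  -0.130
     53  0.3464   +0.271  -0.021  +0.684  -0.265
     79  0.5163   +0.415  -0.077  +1.020  -0.396


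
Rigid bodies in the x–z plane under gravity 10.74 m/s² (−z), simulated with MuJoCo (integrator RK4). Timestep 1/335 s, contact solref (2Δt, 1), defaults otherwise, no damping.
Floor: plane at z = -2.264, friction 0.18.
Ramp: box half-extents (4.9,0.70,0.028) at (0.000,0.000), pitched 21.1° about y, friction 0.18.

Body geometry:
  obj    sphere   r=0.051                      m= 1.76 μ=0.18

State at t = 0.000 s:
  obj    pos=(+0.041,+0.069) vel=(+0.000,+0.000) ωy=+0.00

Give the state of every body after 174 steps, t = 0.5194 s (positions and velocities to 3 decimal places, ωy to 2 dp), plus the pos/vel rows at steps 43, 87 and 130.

State at t = 0.5194 s:
  obj    pos=(+0.389,-0.065) vel=(+1.338,-0.516) ωy=+28.12

Key-timestep trajectory:
   step    t(s)  obj.x    obj.z    obj.vx   obj.vz 
     43  0.1284   +0.062  +0.061  +0.331  -0.128
     87  0.2597   +0.128  +0.035  +0.669  -0.258
    130  0.3881   +0.235  -0.006  +1.000  -0.386


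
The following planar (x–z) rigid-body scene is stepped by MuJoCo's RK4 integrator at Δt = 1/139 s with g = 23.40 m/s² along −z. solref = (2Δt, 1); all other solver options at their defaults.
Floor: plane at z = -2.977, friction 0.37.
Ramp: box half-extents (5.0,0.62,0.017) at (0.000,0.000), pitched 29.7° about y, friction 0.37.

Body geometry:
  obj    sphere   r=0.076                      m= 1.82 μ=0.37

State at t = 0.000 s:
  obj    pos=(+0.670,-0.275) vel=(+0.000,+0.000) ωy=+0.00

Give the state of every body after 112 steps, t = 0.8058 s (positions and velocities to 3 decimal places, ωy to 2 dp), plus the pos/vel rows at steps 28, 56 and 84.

State at t = 0.8058 s:
  obj    pos=(+3.005,-1.607) vel=(+5.796,-3.306) ωy=+87.78

Key-timestep trajectory:
   step    t(s)  obj.x    obj.z    obj.vx   obj.vz 
     28  0.2014   +0.816  -0.358  +1.449  -0.827
     56  0.4029   +1.254  -0.608  +2.898  -1.653
     84  0.6043   +1.984  -1.024  +4.347  -2.479


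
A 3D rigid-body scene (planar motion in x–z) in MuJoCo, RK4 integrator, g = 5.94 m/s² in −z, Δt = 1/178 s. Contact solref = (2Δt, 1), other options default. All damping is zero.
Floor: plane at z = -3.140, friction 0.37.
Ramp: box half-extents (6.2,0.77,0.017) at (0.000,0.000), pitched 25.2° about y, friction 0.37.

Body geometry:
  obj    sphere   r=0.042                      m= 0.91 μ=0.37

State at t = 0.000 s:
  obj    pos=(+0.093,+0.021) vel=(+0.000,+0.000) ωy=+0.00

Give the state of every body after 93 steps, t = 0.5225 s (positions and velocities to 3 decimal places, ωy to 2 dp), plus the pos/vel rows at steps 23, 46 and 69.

State at t = 0.5225 s:
  obj    pos=(+0.316,-0.084) vel=(+0.854,-0.402) ωy=+22.46

Key-timestep trajectory:
   step    t(s)  obj.x    obj.z    obj.vx   obj.vz 
     23  0.1292   +0.107  +0.015  +0.211  -0.099
     46  0.2584   +0.148  -0.004  +0.422  -0.199
     69  0.3876   +0.216  -0.036  +0.634  -0.298


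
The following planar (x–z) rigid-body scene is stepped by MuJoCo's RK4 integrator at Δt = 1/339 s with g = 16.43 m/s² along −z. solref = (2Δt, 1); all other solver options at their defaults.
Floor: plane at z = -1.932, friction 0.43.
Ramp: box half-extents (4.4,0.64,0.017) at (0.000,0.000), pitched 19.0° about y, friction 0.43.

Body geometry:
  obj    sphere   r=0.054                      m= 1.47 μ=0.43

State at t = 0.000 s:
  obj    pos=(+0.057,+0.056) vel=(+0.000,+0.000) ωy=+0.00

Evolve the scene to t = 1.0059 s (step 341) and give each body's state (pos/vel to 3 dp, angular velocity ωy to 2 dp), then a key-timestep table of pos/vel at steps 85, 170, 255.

State at t = 1.0059 s:
  obj    pos=(+1.885,-0.574) vel=(+3.634,-1.251) ωy=+71.17

Key-timestep trajectory:
   step    t(s)  obj.x    obj.z    obj.vx   obj.vz 
     85  0.2507   +0.170  +0.016  +0.906  -0.312
    170  0.5015   +0.511  -0.101  +1.812  -0.624
    255  0.7522   +1.079  -0.296  +2.717  -0.936


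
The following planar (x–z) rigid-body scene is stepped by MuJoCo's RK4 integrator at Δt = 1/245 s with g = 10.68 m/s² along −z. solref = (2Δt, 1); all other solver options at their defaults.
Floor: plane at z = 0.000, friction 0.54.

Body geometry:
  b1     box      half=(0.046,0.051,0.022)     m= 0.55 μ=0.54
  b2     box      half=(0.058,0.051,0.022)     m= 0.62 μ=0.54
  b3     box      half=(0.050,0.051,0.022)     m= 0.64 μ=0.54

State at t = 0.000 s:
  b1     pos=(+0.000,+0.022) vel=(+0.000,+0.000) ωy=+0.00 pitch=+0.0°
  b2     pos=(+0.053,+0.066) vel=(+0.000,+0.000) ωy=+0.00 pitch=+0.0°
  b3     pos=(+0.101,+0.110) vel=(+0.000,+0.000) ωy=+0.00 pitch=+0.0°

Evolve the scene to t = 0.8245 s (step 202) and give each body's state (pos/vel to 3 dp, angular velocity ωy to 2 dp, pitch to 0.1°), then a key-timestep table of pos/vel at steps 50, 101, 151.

State at t = 0.8245 s:
  b1     pos=(-0.001,+0.022) vel=(+0.000,+0.000) ωy=+0.00 pitch=+0.0°
  b2     pos=(+0.065,+0.056) vel=(+0.000,+0.000) ωy=+0.00 pitch=+43.3°
  b3     pos=(+0.135,+0.050) vel=(+0.000,+0.000) ωy=-0.02 pitch=+43.5°

Key-timestep trajectory:
   step    t(s)  b1.x    b1.z    b1.vx   b1.vz   b2.x    b2.z    b2.vx   b2.vz   b3.x    b3.z    b3.vx   b3.vz 
     50  0.2041   +0.000  +0.022  +0.000  +0.000   +0.069  +0.057  -0.035  -0.013   +0.139  +0.052  +0.013  +0.009
    101  0.4122   +0.000  +0.022  +0.000  +0.000   +0.065  +0.056  +0.000  +0.000   +0.135  +0.051  +0.000  +0.000
    151  0.6163   +0.000  +0.022  +0.000  +0.000   +0.065  +0.056  +0.000  +0.000   +0.135  +0.050  +0.000  +0.000


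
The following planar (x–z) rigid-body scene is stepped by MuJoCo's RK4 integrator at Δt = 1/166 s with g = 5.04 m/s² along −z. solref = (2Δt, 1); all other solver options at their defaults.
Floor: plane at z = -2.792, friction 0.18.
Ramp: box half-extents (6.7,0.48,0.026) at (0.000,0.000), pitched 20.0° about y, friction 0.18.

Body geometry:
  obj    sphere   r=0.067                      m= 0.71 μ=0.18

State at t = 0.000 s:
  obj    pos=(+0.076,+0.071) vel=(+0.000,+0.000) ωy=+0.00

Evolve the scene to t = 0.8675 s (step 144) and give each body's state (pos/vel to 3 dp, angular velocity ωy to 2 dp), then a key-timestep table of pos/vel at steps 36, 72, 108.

State at t = 0.8675 s:
  obj    pos=(+0.512,-0.087) vel=(+1.004,-0.365) ωy=+15.94

Key-timestep trajectory:
   step    t(s)  obj.x    obj.z    obj.vx   obj.vz 
     36  0.2169   +0.103  +0.061  +0.251  -0.091
     72  0.4337   +0.185  +0.032  +0.502  -0.183
    108  0.6506   +0.321  -0.018  +0.753  -0.274


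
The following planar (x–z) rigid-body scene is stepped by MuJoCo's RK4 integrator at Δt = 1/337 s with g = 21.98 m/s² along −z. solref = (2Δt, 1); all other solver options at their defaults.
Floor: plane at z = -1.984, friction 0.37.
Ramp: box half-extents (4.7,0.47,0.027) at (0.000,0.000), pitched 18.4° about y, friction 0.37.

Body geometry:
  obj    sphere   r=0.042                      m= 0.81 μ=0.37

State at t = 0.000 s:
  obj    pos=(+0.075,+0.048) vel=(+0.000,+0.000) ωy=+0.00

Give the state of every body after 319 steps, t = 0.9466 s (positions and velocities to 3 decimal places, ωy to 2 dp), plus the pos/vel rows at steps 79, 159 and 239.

State at t = 0.9466 s:
  obj    pos=(+2.182,-0.653) vel=(+4.451,-1.481) ωy=+111.68

Key-timestep trajectory:
   step    t(s)  obj.x    obj.z    obj.vx   obj.vz 
     79  0.2344   +0.204  +0.005  +1.102  -0.367
    159  0.4718   +0.598  -0.126  +2.219  -0.738
    239  0.7092   +1.258  -0.346  +3.335  -1.109


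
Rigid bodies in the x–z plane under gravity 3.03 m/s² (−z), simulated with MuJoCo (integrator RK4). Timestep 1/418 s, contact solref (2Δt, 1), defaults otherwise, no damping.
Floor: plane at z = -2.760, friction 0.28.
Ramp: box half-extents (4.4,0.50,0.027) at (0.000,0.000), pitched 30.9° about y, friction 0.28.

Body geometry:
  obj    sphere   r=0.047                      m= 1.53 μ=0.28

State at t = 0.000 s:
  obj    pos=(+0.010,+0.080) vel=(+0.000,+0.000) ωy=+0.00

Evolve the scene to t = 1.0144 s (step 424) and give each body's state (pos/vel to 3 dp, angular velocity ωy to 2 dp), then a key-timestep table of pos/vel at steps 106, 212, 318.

State at t = 1.0144 s:
  obj    pos=(+0.501,-0.213) vel=(+0.967,-0.579) ωy=+23.98

Key-timestep trajectory:
   step    t(s)  obj.x    obj.z    obj.vx   obj.vz 
    106  0.2536   +0.041  +0.062  +0.242  -0.145
    212  0.5072   +0.133  +0.007  +0.484  -0.290
    318  0.7608   +0.286  -0.085  +0.726  -0.434


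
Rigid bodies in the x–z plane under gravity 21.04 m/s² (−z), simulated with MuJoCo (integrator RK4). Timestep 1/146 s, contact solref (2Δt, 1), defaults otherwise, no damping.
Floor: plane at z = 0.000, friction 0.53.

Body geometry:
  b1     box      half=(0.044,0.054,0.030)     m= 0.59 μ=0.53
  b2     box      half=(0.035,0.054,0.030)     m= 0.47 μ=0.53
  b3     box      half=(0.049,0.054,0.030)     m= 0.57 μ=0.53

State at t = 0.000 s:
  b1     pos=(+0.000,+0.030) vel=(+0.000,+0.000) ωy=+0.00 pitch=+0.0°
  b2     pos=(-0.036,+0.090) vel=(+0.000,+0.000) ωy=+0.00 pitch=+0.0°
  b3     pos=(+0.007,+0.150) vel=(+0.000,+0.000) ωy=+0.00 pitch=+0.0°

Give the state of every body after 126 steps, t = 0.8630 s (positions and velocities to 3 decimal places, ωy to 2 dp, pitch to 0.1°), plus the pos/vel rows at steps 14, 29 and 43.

State at t = 0.8630 s:
  b1     pos=(+0.000,+0.030) vel=(+0.000,+0.000) ωy=+0.00 pitch=+0.0°
  b2     pos=(-0.036,+0.090) vel=(+0.000,+0.000) ωy=+0.00 pitch=-0.1°
  b3     pos=(+0.123,+0.030) vel=(+0.000,+0.000) ωy=+0.00 pitch=+180.0°

Key-timestep trajectory:
   step    t(s)  b1.x    b1.z    b1.vx   b1.vz   b2.x    b2.z    b2.vx   b2.vz   b3.x    b3.z    b3.vx   b3.vz 
     14  0.0959   +0.000  +0.030  -0.001  +0.001   -0.036  +0.090  -0.002  +0.001   +0.020  +0.143  +0.286  -0.225
     29  0.1986   +0.000  +0.030  +0.000  +0.001   -0.036  +0.090  -0.001  +0.000   +0.071  +0.102  +0.711  -0.493
     43  0.2945   +0.000  +0.030  +0.000  +0.000   -0.036  +0.090  +0.000  +0.000   +0.124  +0.025  -0.061  +0.209


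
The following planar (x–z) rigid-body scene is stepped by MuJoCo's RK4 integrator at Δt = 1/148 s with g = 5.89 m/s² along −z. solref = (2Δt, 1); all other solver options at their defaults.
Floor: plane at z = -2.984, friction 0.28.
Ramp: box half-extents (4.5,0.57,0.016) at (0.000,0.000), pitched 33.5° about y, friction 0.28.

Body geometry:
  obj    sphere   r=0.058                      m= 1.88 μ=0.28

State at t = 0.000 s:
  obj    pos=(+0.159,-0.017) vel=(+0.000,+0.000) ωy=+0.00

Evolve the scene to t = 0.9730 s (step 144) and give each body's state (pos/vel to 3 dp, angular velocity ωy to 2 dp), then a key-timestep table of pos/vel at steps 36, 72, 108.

State at t = 0.9730 s:
  obj    pos=(+1.076,-0.623) vel=(+1.884,-1.247) ωy=+38.94

Key-timestep trajectory:
   step    t(s)  obj.x    obj.z    obj.vx   obj.vz 
     36  0.2432   +0.217  -0.055  +0.471  -0.312
     72  0.4865   +0.388  -0.168  +0.942  -0.624
    108  0.7297   +0.675  -0.358  +1.413  -0.935


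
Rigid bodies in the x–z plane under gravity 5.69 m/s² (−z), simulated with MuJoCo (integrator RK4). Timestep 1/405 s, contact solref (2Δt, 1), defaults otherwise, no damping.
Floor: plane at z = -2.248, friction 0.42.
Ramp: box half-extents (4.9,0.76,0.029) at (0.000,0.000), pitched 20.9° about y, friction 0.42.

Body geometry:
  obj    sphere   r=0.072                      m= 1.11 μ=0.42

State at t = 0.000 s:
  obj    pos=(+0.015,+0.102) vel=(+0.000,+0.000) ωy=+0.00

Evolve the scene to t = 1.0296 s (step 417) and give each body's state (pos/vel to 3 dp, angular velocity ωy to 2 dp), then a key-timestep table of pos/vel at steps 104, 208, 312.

State at t = 1.0296 s:
  obj    pos=(+0.733,-0.172) vel=(+1.395,-0.533) ωy=+20.73

Key-timestep trajectory:
   step    t(s)  obj.x    obj.z    obj.vx   obj.vz 
    104  0.2568   +0.060  +0.085  +0.348  -0.133
    208  0.5136   +0.194  +0.034  +0.696  -0.266
    312  0.7704   +0.417  -0.051  +1.043  -0.398


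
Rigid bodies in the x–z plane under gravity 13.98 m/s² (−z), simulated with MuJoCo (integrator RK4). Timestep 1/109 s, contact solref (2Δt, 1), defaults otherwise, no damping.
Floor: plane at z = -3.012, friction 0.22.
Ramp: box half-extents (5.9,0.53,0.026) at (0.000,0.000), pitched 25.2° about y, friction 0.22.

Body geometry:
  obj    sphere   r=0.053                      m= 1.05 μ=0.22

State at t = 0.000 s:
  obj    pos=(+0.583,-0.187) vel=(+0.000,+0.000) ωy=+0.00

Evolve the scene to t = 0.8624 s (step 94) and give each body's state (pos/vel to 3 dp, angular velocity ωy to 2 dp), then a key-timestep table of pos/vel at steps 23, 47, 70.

State at t = 0.8624 s:
  obj    pos=(+2.014,-0.860) vel=(+3.318,-1.561) ωy=+69.15

Key-timestep trajectory:
   step    t(s)  obj.x    obj.z    obj.vx   obj.vz 
     23  0.2110   +0.669  -0.227  +0.812  -0.382
     47  0.4312   +0.941  -0.355  +1.659  -0.781
     70  0.6422   +1.377  -0.560  +2.471  -1.163


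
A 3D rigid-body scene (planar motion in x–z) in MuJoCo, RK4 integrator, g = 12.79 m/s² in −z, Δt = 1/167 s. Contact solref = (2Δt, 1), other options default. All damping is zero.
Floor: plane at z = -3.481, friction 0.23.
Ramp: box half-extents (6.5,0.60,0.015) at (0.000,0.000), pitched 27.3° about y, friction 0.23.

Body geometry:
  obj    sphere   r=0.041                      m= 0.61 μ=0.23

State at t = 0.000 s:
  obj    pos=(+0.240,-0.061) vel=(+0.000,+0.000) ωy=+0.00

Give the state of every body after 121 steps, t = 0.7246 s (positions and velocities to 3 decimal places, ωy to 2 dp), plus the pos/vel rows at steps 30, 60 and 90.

State at t = 0.7246 s:
  obj    pos=(+1.218,-0.565) vel=(+2.698,-1.393) ωy=+74.02

Key-timestep trajectory:
   step    t(s)  obj.x    obj.z    obj.vx   obj.vz 
     30  0.1796   +0.300  -0.092  +0.669  -0.345
     60  0.3593   +0.480  -0.185  +1.338  -0.691
     90  0.5389   +0.781  -0.340  +2.007  -1.036


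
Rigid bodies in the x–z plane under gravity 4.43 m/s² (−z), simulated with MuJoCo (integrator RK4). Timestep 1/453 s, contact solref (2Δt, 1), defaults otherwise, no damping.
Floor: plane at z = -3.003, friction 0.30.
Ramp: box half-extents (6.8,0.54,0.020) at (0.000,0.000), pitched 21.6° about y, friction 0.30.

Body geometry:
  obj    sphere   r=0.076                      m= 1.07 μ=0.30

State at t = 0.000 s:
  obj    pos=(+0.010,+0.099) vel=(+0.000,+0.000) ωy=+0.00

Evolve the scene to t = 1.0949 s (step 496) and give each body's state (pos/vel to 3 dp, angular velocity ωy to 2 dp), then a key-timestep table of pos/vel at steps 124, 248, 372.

State at t = 1.0949 s:
  obj    pos=(+0.659,-0.158) vel=(+1.186,-0.470) ωy=+16.78

Key-timestep trajectory:
   step    t(s)  obj.x    obj.z    obj.vx   obj.vz 
    124  0.2737   +0.051  +0.083  +0.296  -0.117
    248  0.5475   +0.172  +0.035  +0.593  -0.235
    372  0.8212   +0.375  -0.045  +0.889  -0.352


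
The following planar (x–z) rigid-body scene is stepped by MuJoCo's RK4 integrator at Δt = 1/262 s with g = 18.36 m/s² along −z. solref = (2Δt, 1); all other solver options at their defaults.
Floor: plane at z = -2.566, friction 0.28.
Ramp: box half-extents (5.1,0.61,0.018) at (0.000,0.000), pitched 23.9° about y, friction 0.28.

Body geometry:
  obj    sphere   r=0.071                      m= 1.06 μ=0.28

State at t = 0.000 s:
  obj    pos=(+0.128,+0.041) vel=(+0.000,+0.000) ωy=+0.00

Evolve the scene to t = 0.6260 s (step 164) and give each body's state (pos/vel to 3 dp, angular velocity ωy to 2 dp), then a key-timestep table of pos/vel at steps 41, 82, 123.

State at t = 0.6260 s:
  obj    pos=(+1.080,-0.381) vel=(+3.041,-1.347) ωy=+46.83

Key-timestep trajectory:
   step    t(s)  obj.x    obj.z    obj.vx   obj.vz 
     41  0.1565   +0.187  +0.014  +0.760  -0.337
     82  0.3130   +0.366  -0.065  +1.520  -0.674
    123  0.4695   +0.663  -0.197  +2.281  -1.011


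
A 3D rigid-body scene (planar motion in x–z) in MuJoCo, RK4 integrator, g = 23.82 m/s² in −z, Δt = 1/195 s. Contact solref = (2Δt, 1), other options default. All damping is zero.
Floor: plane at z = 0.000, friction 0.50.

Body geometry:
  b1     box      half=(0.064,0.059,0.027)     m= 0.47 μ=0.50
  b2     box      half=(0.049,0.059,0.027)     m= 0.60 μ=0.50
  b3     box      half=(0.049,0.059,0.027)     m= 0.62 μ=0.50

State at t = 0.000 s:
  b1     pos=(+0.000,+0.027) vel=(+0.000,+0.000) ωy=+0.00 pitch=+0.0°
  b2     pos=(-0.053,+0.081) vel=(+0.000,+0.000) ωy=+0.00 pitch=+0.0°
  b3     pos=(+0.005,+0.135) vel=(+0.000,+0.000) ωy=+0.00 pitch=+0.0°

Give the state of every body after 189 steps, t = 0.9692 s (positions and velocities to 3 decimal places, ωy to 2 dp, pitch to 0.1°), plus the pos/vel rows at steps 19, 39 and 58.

State at t = 0.9692 s:
  b1     pos=(+0.000,+0.027) vel=(+0.000,+0.000) ωy=+0.00 pitch=+0.0°
  b2     pos=(-0.053,+0.081) vel=(+0.000,+0.000) ωy=+0.00 pitch=+0.0°
  b3     pos=(+0.133,+0.027) vel=(+0.000,+0.000) ωy=+0.00 pitch=+180.0°

Key-timestep trajectory:
   step    t(s)  b1.x    b1.z    b1.vx   b1.vz   b2.x    b2.z    b2.vx   b2.vz   b3.x    b3.z    b3.vx   b3.vz 
     19  0.0974   +0.000  +0.027  +0.000  +0.000   -0.053  +0.081  -0.001  +0.001   +0.021  +0.122  +0.305  -0.455
     39  0.2000   +0.000  +0.027  +0.000  +0.000   -0.053  +0.081  -0.001  +0.000   +0.070  +0.103  +0.529  -0.012
     58  0.2974   +0.000  +0.027  +0.000  +0.000   -0.053  +0.081  +0.000  +0.000   +0.130  +0.029  +0.526  -1.614


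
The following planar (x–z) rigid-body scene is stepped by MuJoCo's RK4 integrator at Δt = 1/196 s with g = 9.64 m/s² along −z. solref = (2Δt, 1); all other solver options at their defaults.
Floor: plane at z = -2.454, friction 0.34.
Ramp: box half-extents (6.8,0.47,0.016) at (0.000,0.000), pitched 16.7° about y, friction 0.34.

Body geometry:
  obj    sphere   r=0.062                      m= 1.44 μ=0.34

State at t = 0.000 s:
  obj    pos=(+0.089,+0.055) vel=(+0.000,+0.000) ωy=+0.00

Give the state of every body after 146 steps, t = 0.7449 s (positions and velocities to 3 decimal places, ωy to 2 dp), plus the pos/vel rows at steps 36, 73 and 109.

State at t = 0.7449 s:
  obj    pos=(+0.615,-0.103) vel=(+1.412,-0.424) ωy=+23.77

Key-timestep trajectory:
   step    t(s)  obj.x    obj.z    obj.vx   obj.vz 
     36  0.1837   +0.121  +0.045  +0.348  -0.104
     73  0.3724   +0.220  +0.015  +0.706  -0.212
    109  0.5561   +0.382  -0.033  +1.054  -0.316


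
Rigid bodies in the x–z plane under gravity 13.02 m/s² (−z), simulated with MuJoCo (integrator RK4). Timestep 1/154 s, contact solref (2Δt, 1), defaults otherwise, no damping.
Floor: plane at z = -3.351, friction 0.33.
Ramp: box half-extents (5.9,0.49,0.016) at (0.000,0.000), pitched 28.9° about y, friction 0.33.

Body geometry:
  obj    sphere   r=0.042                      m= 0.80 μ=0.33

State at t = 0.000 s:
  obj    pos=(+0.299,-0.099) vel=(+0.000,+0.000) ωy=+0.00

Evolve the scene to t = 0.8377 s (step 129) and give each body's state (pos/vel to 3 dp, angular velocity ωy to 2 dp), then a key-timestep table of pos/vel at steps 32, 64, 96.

State at t = 0.8377 s:
  obj    pos=(+1.680,-0.861) vel=(+3.296,-1.820) ωy=+89.62

Key-timestep trajectory:
   step    t(s)  obj.x    obj.z    obj.vx   obj.vz 
     32  0.2078   +0.384  -0.146  +0.818  -0.451
     64  0.4156   +0.639  -0.286  +1.635  -0.903
     96  0.6234   +1.064  -0.521  +2.453  -1.354


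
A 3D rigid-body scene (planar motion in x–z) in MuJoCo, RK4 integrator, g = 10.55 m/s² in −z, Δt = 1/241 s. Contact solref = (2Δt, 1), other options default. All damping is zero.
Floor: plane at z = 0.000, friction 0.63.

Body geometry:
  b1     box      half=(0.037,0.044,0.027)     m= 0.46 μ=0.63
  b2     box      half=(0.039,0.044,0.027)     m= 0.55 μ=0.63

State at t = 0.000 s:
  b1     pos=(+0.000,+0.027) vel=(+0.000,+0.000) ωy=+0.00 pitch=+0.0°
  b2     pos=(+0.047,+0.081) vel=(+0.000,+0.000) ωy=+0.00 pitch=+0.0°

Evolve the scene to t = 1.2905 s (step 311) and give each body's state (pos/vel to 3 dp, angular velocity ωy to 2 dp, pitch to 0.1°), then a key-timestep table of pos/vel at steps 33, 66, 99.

State at t = 1.2905 s:
  b1     pos=(+0.000,+0.027) vel=(+0.000,+0.000) ωy=+0.00 pitch=+0.0°
  b2     pos=(+0.086,+0.039) vel=(+0.000,+0.000) ωy=+0.00 pitch=+90.0°

Key-timestep trajectory:
   step    t(s)  b1.x    b1.z    b1.vx   b1.vz   b2.x    b2.z    b2.vx   b2.vz 
     33  0.1369   +0.000  +0.027  +0.000  +0.000   +0.064  +0.065  +0.211  -0.408
     66  0.2739   +0.000  +0.027  +0.000  +0.000   +0.097  +0.045  +0.066  +0.023
     99  0.4108   +0.000  +0.027  +0.000  +0.000   +0.084  +0.039  -0.088  +0.079


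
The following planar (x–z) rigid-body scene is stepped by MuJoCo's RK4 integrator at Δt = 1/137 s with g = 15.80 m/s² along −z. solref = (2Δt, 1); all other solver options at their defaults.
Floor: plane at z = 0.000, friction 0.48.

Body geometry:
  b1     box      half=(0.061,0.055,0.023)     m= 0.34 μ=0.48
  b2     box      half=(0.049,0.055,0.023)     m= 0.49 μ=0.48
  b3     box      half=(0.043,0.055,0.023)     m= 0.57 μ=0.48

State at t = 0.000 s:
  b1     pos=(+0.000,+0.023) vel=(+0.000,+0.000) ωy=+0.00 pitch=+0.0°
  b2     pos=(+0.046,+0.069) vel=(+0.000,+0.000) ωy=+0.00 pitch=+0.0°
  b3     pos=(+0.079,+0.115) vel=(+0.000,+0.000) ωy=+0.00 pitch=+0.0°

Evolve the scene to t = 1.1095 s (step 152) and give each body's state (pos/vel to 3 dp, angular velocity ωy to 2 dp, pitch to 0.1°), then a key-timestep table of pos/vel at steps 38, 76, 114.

State at t = 1.1095 s:
  b1     pos=(+0.000,+0.023) vel=(+0.000,+0.000) ωy=+0.00 pitch=+0.0°
  b2     pos=(+0.150,+0.047) vel=(+0.000,+0.000) ωy=+0.01 pitch=+143.8°
  b3     pos=(+0.230,+0.023) vel=(+0.000,+0.000) ωy=+0.00 pitch=+180.0°

Key-timestep trajectory:
   step    t(s)  b1.x    b1.z    b1.vx   b1.vz   b2.x    b2.z    b2.vx   b2.vz   b3.x    b3.z    b3.vx   b3.vz 
     38  0.2774   +0.000  +0.023  +0.000  +0.000   +0.082  +0.057  +0.368  -0.655   +0.144  +0.040  +0.543  -0.265
     76  0.5547   +0.000  +0.023  +0.000  +0.000   +0.151  +0.048  -0.016  +0.006   +0.230  +0.023  -0.003  +0.010
    114  0.8321   +0.000  +0.023  +0.000  +0.000   +0.150  +0.048  +0.000  +0.000   +0.230  +0.023  +0.000  +0.000


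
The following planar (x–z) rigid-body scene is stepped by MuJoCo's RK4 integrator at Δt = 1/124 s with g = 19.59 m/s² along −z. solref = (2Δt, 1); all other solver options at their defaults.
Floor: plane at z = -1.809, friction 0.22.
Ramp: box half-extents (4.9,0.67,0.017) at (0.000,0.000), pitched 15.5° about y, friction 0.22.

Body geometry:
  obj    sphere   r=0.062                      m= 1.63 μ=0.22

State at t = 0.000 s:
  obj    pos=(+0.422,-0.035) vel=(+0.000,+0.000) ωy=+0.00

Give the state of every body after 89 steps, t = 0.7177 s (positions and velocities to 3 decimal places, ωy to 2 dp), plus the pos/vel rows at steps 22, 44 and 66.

State at t = 0.7177 s:
  obj    pos=(+1.350,-0.292) vel=(+2.586,-0.717) ωy=+43.27

Key-timestep trajectory:
   step    t(s)  obj.x    obj.z    obj.vx   obj.vz 
     22  0.1774   +0.479  -0.051  +0.639  -0.177
     44  0.3548   +0.649  -0.098  +1.279  -0.355
     66  0.5323   +0.933  -0.177  +1.918  -0.532


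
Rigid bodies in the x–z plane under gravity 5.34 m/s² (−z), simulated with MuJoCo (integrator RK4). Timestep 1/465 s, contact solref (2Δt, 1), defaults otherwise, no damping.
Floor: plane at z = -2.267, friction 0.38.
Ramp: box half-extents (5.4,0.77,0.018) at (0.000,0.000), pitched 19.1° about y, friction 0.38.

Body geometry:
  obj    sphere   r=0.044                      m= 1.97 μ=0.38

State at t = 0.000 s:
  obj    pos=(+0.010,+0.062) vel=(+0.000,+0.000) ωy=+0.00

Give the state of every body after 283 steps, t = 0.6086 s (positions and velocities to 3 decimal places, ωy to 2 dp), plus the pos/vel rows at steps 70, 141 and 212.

State at t = 0.6086 s:
  obj    pos=(+0.228,-0.014) vel=(+0.718,-0.249) ωy=+17.26

Key-timestep trajectory:
   step    t(s)  obj.x    obj.z    obj.vx   obj.vz 
     70  0.1505   +0.023  +0.058  +0.178  -0.061
    141  0.3032   +0.064  +0.043  +0.358  -0.124
    212  0.4559   +0.133  +0.020  +0.538  -0.186


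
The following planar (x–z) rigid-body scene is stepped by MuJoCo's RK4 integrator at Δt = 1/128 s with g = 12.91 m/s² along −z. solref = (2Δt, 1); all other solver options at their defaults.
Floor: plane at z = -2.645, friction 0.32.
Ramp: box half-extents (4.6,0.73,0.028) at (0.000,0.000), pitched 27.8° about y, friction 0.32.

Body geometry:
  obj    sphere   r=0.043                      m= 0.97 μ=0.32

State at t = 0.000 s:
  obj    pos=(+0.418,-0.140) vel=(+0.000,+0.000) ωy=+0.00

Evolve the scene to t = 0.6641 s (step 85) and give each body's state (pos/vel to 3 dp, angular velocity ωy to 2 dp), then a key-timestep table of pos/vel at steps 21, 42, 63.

State at t = 0.6641 s:
  obj    pos=(+1.257,-0.582) vel=(+2.526,-1.332) ωy=+66.39

Key-timestep trajectory:
   step    t(s)  obj.x    obj.z    obj.vx   obj.vz 
     21  0.1641   +0.469  -0.167  +0.624  -0.329
     42  0.3281   +0.623  -0.248  +1.248  -0.658
     63  0.4922   +0.879  -0.383  +1.872  -0.987


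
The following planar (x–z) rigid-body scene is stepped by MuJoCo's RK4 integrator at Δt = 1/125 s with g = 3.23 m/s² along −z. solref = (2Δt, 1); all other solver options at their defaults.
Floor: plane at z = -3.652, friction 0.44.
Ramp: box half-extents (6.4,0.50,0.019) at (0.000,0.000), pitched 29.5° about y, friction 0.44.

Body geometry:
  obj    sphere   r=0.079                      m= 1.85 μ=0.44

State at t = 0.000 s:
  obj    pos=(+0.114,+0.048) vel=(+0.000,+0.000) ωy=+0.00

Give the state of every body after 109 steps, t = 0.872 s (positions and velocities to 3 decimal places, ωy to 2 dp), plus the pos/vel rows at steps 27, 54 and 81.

State at t = 0.872 s:
  obj    pos=(+0.490,-0.165) vel=(+0.862,-0.488) ωy=+12.54

Key-timestep trajectory:
   step    t(s)  obj.x    obj.z    obj.vx   obj.vz 
     27  0.2160   +0.137  +0.035  +0.214  -0.121
     54  0.4320   +0.206  -0.004  +0.427  -0.242
     81  0.6480   +0.322  -0.069  +0.641  -0.363


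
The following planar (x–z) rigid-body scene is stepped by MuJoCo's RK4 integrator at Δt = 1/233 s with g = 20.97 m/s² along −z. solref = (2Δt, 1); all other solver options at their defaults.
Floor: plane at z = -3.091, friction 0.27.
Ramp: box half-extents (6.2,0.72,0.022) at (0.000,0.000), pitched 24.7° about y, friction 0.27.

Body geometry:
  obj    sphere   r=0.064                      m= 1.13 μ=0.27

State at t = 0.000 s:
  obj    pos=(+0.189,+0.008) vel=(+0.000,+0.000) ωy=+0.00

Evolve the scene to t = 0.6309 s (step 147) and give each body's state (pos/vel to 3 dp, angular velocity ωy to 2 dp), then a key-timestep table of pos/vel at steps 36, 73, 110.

State at t = 0.6309 s:
  obj    pos=(+1.321,-0.513) vel=(+3.588,-1.650) ωy=+61.69

Key-timestep trajectory:
   step    t(s)  obj.x    obj.z    obj.vx   obj.vz 
     36  0.1545   +0.257  -0.023  +0.879  -0.404
     73  0.3133   +0.468  -0.121  +1.782  -0.820
    110  0.4721   +0.823  -0.284  +2.685  -1.235
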